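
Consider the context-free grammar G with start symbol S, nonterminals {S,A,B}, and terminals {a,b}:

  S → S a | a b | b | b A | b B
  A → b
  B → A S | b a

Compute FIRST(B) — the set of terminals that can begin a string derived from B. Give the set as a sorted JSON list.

Compute FIRST by fixpoint:
iter 1:
  A via A→b: +{b}
  B via B→A S: +{b}
  S via S→a b: +{a}
  S via S→b: +{b}
  S: {a,b}  A: {b}  B: {b}
iter 2: done
  S: {a,b}  A: {b}  B: {b}

FIRST(B) = ["b"]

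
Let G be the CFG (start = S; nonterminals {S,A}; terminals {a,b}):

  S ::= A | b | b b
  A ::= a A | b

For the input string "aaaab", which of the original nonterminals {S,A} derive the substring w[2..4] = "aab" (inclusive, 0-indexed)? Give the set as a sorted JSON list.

Convert to CNF:
  S -> T0 A | T1 T1 | b
  A -> T0 A | b
  T0 -> a
  T1 -> b

CYK table (by increasing span) — only the sub-triangle for w[2..4]:
  T[2,2] 'a' = {T0}  orig:{}
  T[3,3] 'a' = {T0}  orig:{}
  T[4,4] 'b' = {A,S,T1}  orig:{A,S}
  T[2,3] 'aa' = ∅
  T[3,4] 'ab' = {A,S}
  T[2,4] 'aab' = {A,S}

Original NTs in T[2,4] deriving "aab": ["A", "S"]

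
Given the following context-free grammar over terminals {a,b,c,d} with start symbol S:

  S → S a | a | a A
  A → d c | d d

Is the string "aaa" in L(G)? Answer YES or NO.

CNF form of G:
  S -> S T2 | T2 A | a
  A -> T0 T0 | T0 T1
  T0 -> d
  T1 -> c
  T2 -> a

Fill CYK table bottom-up:
  cell(0,0) a: {S,T2}  orig:{S}
  cell(1,1) a: {S,T2}  orig:{S}
  cell(2,2) a: {S,T2}  orig:{S}
  cell(0,1) aa: {S}
  cell(1,2) aa: {S}
  cell(0,2) aaa: {S}

S ∈ T[0,2] ⇒ YES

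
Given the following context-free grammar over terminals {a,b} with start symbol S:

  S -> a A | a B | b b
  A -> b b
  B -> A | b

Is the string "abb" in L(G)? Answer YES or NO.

Convert to CNF:
  S -> T0 T0 | T1 A | T1 B
  A -> T0 T0
  B -> T0 T0 | b
  T0 -> b
  T1 -> a

Fill CYK table bottom-up:
  cell(0,0) a: {T1}  orig:{}
  cell(1,1) b: {B,T0}  orig:{B}
  cell(2,2) b: {B,T0}  orig:{B}
  cell(0,1) ab: {S}
  cell(1,2) bb: {A,B,S}
  cell(0,2) abb: {S}

S ∈ T[0,2] ⇒ YES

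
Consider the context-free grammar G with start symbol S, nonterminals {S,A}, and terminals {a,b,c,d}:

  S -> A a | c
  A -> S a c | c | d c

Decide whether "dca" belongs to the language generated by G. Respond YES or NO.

CNF form of G:
  S -> A T0 | c
  A -> S X3 | T2 T1 | c
  T0 -> a
  T1 -> c
  T2 -> d
  X3 -> T0 T1

Fill CYK table bottom-up:
  [0..0]={T2}  "d"  orig:{}
  [1..1]={A,S,T1}  "c"  orig:{A,S}
  [2..2]={T0}  "a"  orig:{}
  [0..1]={A}  "dc"
  [1..2]={S}  "ca"
  [0..2]={S}  "dca"

S ∈ T[0,2] ⇒ YES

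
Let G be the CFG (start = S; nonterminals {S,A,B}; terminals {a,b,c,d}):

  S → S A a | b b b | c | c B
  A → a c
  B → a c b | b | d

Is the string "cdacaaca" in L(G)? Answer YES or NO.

Convert to CNF:
  S -> S X4 | T1 B | T2 X5 | c
  A -> T0 T1
  B -> T0 X3 | b | d
  T0 -> a
  T1 -> c
  T2 -> b
  X3 -> T1 T2
  X4 -> A T0
  X5 -> T2 T2

Fill CYK table bottom-up:
  cell(0,0) c: {S,T1}  orig:{S}
  cell(1,1) d: {B}
  cell(2,2) a: {T0}  orig:{}
  cell(3,3) c: {S,T1}  orig:{S}
  cell(4,4) a: {T0}  orig:{}
  cell(5,5) a: {T0}  orig:{}
  cell(6,6) c: {S,T1}  orig:{S}
  cell(7,7) a: {T0}  orig:{}
  cell(0,1) cd: {S}
  cell(1,2) da: ∅
  cell(2,3) ac: {A}
  cell(3,4) ca: ∅
  cell(4,5) aa: ∅
  cell(5,6) ac: {A}
  cell(6,7) ca: ∅
  cell(0,2) cda: ∅
  cell(1,3) dac: ∅
  cell(2,4) aca: {X4}  orig:{}
  cell(3,5) caa: ∅
  cell(4,6) aac: ∅
  cell(5,7) aca: {X4}  orig:{}
  cell(0,3) cdac: ∅
  cell(1,4) daca: ∅
  cell(2,5) acaa: ∅
  cell(3,6) caac: ∅
  cell(4,7) aaca: ∅
  cell(0,4) cdaca: {S}
  cell(1,5) dacaa: ∅
  cell(2,6) acaac: ∅
  cell(3,7) caaca: ∅
  cell(0,5) cdacaa: ∅
  cell(1,6) dacaac: ∅
  cell(2,7) acaaca: ∅
  cell(0,6) cdacaac: ∅
  cell(1,7) dacaaca: ∅
  cell(0,7) cdacaaca: {S}

S ∈ T[0,7] ⇒ YES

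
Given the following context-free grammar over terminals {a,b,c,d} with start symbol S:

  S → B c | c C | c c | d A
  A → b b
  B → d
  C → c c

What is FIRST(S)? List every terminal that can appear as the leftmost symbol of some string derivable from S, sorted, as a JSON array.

Compute FIRST by fixpoint:
pass 1:
  A via A→b b: +{b}
  B via B→d: +{d}
  C via C→c c: +{c}
  S via S→B c: +{d}
  S via S→c C: +{c}
  FIRST(S)={c,d}  FIRST(A)={b}  FIRST(B)={d}  FIRST(C)={c}
pass 2: — fixpoint
  FIRST(S)={c,d}  FIRST(A)={b}  FIRST(B)={d}  FIRST(C)={c}

FIRST(S) = ["c", "d"]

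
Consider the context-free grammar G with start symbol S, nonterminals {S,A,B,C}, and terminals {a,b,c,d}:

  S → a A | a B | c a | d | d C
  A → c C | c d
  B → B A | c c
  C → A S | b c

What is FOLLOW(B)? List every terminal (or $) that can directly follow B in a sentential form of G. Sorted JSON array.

Compute FIRST by fixpoint:
round 1:
  A via A→c C: +{c}
  B via B→c c: +{c}
  C via C→A S: +{c}
  C via C→b c: +{b}
  S via S→a A: +{a}
  S via S→c a: +{c}
  S via S→d: +{d}
  S: {a,c,d}  A: {c}  B: {c}  C: {b,c}
round 2: (no change)
  S: {a,c,d}  A: {c}  B: {c}  C: {b,c}

FOLLOW iteration:
FOLLOW(S) := {$}
round 1:
  B→B A: FOLLOW(B) ⊇ FIRST(A) = {c}; new: +{c}
  B→B A: FOLLOW(A) ⊇ FOLLOW(B) ⊇ {c}; new: +{c}
  C→A S: FOLLOW(A) ⊇ FIRST(S) = {a,c,d}; new: +{a,d}
  S→a A: FOLLOW(A) ⊇ FOLLOW(S) ⊇ {$}; new: +{$}
  S→a B: FOLLOW(B) ⊇ FOLLOW(S) ⊇ {$}; new: +{$}
  S→d C: FOLLOW(C) ⊇ FOLLOW(S) ⊇ {$}; new: +{$}
  FOLLOW(S)={$}  FOLLOW(A)={$,a,c,d}  FOLLOW(B)={$,c}  FOLLOW(C)={$}
round 2:
  A→c C: FOLLOW(C) ⊇ FOLLOW(A) ⊇ {$,a,c,d}; new: +{a,c,d}
  C→A S: FOLLOW(S) ⊇ FOLLOW(C) ⊇ {$,a,c,d}; new: +{a,c,d}
  S→a B: FOLLOW(B) ⊇ FOLLOW(S) ⊇ {$,a,c,d}; new: +{a,d}
  FOLLOW(S)={$,a,c,d}  FOLLOW(A)={$,a,c,d}  FOLLOW(B)={$,a,c,d}  FOLLOW(C)={$,a,c,d}
round 3: (no change)
  FOLLOW(S)={$,a,c,d}  FOLLOW(A)={$,a,c,d}  FOLLOW(B)={$,a,c,d}  FOLLOW(C)={$,a,c,d}

FOLLOW(B) = ["$", "a", "c", "d"]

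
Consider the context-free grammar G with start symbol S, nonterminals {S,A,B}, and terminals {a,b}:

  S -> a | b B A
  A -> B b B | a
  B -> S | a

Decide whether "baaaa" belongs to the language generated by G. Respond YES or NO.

CNF form of G:
  S -> T0 X3 | a
  A -> B X1 | a
  B -> T0 X2 | a
  T0 -> b
  X1 -> T0 B
  X2 -> B A
  X3 -> B A

Fill CYK table bottom-up:
  cell(0,0) b: {T0}  orig:{}
  cell(1,1) a: {A,B,S}
  cell(2,2) a: {A,B,S}
  cell(3,3) a: {A,B,S}
  cell(4,4) a: {A,B,S}
  cell(0,1) ba: {X1}  orig:{}
  cell(1,2) aa: {X2,X3}  orig:{}
  cell(2,3) aa: {X2,X3}  orig:{}
  cell(3,4) aa: {X2,X3}  orig:{}
  cell(0,2) baa: {B,S}
  cell(1,3) aaa: ∅
  cell(2,4) aaa: ∅
  cell(0,3) baaa: {X2,X3}  orig:{}
  cell(1,4) aaaa: ∅
  cell(0,4) baaaa: ∅

S ∉ T[0,4] ⇒ NO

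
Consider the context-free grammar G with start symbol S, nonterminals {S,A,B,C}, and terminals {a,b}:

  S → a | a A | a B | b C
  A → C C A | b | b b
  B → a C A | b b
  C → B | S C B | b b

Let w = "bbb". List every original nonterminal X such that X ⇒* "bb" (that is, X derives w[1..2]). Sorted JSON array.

CNF form of G:
  S -> T0 C | T1 A | T1 B | a
  A -> C X2 | T0 T0 | b
  B -> T0 T0 | T1 X3
  C -> S X4 | T0 T0 | T1 X5
  T0 -> b
  T1 -> a
  X2 -> C A
  X3 -> C A
  X4 -> C B
  X5 -> C A

CYK table (by increasing span), restricted to cells inside w[1..2]:
  T[1,1] 'b' = {A,T0}  orig:{A}
  T[2,2] 'b' = {A,T0}  orig:{A}
  T[1,2] 'bb' = {A,B,C}

Original NTs in T[1,2] deriving "bb": ["A", "B", "C"]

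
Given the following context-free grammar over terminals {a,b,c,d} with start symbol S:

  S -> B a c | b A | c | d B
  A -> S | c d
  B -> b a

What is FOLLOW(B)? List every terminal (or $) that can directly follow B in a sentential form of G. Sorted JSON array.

Compute FIRST by fixpoint:
iter 1:
  A via A→c d: +{c}
  B via B→b a: +{b}
  S via S→B a c: +{b}
  S via S→c: +{c}
  S via S→d B: +{d}
  FIRST[S]={b,c,d}  FIRST[A]={c}  FIRST[B]={b}
iter 2:
  A via A→S: +{b,d}
  FIRST[S]={b,c,d}  FIRST[A]={b,c,d}  FIRST[B]={b}
iter 3: (no change)
  FIRST[S]={b,c,d}  FIRST[A]={b,c,d}  FIRST[B]={b}

FOLLOW sets:
FOLLOW(S) := {$}
[1]
  S→B a c: FOLLOW(B) ⊇ FIRST(a) = {a}; new: +{a}
  S→b A: FOLLOW(A) ⊇ FOLLOW(S) ⊇ {$}; new: +{$}
  S→d B: FOLLOW(B) ⊇ FOLLOW(S) ⊇ {$}; new: +{$}
  FOLLOW(S)={$}  FOLLOW(A)={$}  FOLLOW(B)={$,a}
[2] (no change)
  FOLLOW(S)={$}  FOLLOW(A)={$}  FOLLOW(B)={$,a}

FOLLOW(B) = ["$", "a"]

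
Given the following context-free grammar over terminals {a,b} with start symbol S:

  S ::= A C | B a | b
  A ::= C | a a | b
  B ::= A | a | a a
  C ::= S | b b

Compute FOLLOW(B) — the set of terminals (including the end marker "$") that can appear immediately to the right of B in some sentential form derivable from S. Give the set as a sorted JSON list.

Compute FIRST by fixpoint:
iter 1:
  A via A→a a: +{a}
  A via A→b: +{b}
  B via B→A: +{a,b}
  C via C→b b: +{b}
  S via S→A C: +{a,b}
  FIRST(S)={a,b}  FIRST(A)={a,b}  FIRST(B)={a,b}  FIRST(C)={b}
iter 2:
  C via C→S: +{a}
  FIRST(S)={a,b}  FIRST(A)={a,b}  FIRST(B)={a,b}  FIRST(C)={a,b}
iter 3: — fixpoint
  FIRST(S)={a,b}  FIRST(A)={a,b}  FIRST(B)={a,b}  FIRST(C)={a,b}

Compute FOLLOW by fixpoint:
seed FOLLOW(S) with $
pass 1:
  S→A C: FOLLOW(A) ⊇ FIRST(C) = {a,b}; new: +{a,b}
  S→A C: FOLLOW(C) ⊇ FOLLOW(S) ⊇ {$}; new: +{$}
  S→B a: FOLLOW(B) ⊇ FIRST(a) = {a}; new: +{a}
  FOLLOW[S]={$}  FOLLOW[A]={a,b}  FOLLOW[B]={a}  FOLLOW[C]={$}
pass 2:
  A→C: FOLLOW(C) ⊇ FOLLOW(A) ⊇ {a,b}; new: +{a,b}
  C→S: FOLLOW(S) ⊇ FOLLOW(C) ⊇ {$,a,b}; new: +{a,b}
  FOLLOW[S]={$,a,b}  FOLLOW[A]={a,b}  FOLLOW[B]={a}  FOLLOW[C]={$,a,b}
pass 3: (no change)
  FOLLOW[S]={$,a,b}  FOLLOW[A]={a,b}  FOLLOW[B]={a}  FOLLOW[C]={$,a,b}

FOLLOW(B) = ["a"]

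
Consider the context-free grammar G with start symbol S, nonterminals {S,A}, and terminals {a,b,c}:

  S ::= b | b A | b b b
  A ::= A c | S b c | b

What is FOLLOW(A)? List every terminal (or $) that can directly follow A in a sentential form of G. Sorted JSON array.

FIRST sets, iterate to fixpoint:
[1]
  A via A→b: +{b}
  S via S→b: +{b}
  FIRST[S]={b}  FIRST[A]={b}
[2] (no change)
  FIRST[S]={b}  FIRST[A]={b}

FOLLOW sets:
FOLLOW(S) := {$}
iter 1:
  A→A c: FOLLOW(A) ⊇ FIRST(c) = {c}; new: +{c}
  A→S b c: FOLLOW(S) ⊇ FIRST(b) = {b}; new: +{b}
  S→b A: FOLLOW(A) ⊇ FOLLOW(S) ⊇ {$,b}; new: +{$,b}
  S: {$,b}  A: {$,b,c}
iter 2: (no change)
  S: {$,b}  A: {$,b,c}

FOLLOW(A) = ["$", "b", "c"]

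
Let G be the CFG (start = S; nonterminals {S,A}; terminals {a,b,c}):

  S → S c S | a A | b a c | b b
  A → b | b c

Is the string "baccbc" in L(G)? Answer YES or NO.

Convert to CNF:
  S -> S X3 | T0 T0 | T0 X4 | T2 A
  A -> T0 T1 | b
  T0 -> b
  T1 -> c
  T2 -> a
  X3 -> T1 S
  X4 -> T2 T1

Fill CYK table bottom-up:
  cell(0,0) b: {A,T0}  orig:{A}
  cell(1,1) a: {T2}  orig:{}
  cell(2,2) c: {T1}  orig:{}
  cell(3,3) c: {T1}  orig:{}
  cell(4,4) b: {A,T0}  orig:{A}
  cell(5,5) c: {T1}  orig:{}
  cell(0,1) ba: ∅
  cell(1,2) ac: {X4}  orig:{}
  cell(2,3) cc: ∅
  cell(3,4) cb: ∅
  cell(4,5) bc: {A}
  cell(0,2) bac: {S}
  cell(1,3) acc: ∅
  cell(2,4) ccb: ∅
  cell(3,5) cbc: ∅
  cell(0,3) bacc: ∅
  cell(1,4) accb: ∅
  cell(2,5) ccbc: ∅
  cell(0,4) baccb: ∅
  cell(1,5) accbc: ∅
  cell(0,5) baccbc: ∅

S ∉ T[0,5] ⇒ NO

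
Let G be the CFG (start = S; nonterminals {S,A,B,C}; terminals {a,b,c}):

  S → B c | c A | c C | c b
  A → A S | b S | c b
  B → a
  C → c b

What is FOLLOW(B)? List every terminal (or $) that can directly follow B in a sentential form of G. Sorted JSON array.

Compute FIRST by fixpoint:
iter 1:
  A via A→b S: +{b}
  A via A→c b: +{c}
  B via B→a: +{a}
  C via C→c b: +{c}
  S via S→B c: +{a}
  S via S→c A: +{c}
  FIRST[S]={a,c}  FIRST[A]={b,c}  FIRST[B]={a}  FIRST[C]={c}
iter 2: (stable)
  FIRST[S]={a,c}  FIRST[A]={b,c}  FIRST[B]={a}  FIRST[C]={c}

Compute FOLLOW by fixpoint:
FOLLOW(S) := {$}
[1]
  A→A S: FOLLOW(A) ⊇ FIRST(S) = {a,c}; new: +{a,c}
  A→A S: FOLLOW(S) ⊇ FOLLOW(A) ⊇ {a,c}; new: +{a,c}
  S→B c: FOLLOW(B) ⊇ FIRST(c) = {c}; new: +{c}
  S→c A: FOLLOW(A) ⊇ FOLLOW(S) ⊇ {$,a,c}; new: +{$}
  S→c C: FOLLOW(C) ⊇ FOLLOW(S) ⊇ {$,a,c}; new: +{$,a,c}
  FOLLOW[S]={$,a,c}  FOLLOW[A]={$,a,c}  FOLLOW[B]={c}  FOLLOW[C]={$,a,c}
[2] done
  FOLLOW[S]={$,a,c}  FOLLOW[A]={$,a,c}  FOLLOW[B]={c}  FOLLOW[C]={$,a,c}

FOLLOW(B) = ["c"]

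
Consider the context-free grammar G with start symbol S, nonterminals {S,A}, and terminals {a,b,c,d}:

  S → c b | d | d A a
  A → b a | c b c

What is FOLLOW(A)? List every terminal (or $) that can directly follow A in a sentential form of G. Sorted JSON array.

FIRST sets, iterate to fixpoint:
pass 1:
  A via A→b a: +{b}
  A via A→c b c: +{c}
  S via S→c b: +{c}
  S via S→d: +{d}
  FIRST(S)={c,d}  FIRST(A)={b,c}
pass 2: (no change)
  FIRST(S)={c,d}  FIRST(A)={b,c}

Compute FOLLOW by fixpoint:
seed FOLLOW(S) with $
pass 1:
  S→d A a: FOLLOW(A) ⊇ FIRST(a) = {a}; new: +{a}
  FOLLOW(S)={$}  FOLLOW(A)={a}
pass 2: done
  FOLLOW(S)={$}  FOLLOW(A)={a}

FOLLOW(A) = ["a"]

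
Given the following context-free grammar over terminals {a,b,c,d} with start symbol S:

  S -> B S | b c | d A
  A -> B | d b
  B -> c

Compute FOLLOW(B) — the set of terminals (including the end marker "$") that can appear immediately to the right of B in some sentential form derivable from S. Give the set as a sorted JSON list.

FIRST sets, iterate to fixpoint:
round 1:
  A via A→d b: +{d}
  B via B→c: +{c}
  S via S→B S: +{c}
  S via S→b c: +{b}
  S via S→d A: +{d}
  S: {b,c,d}  A: {d}  B: {c}
round 2:
  A via A→B: +{c}
  S: {b,c,d}  A: {c,d}  B: {c}
round 3: — fixpoint
  S: {b,c,d}  A: {c,d}  B: {c}

FOLLOW iteration:
initialize: $ ∈ FOLLOW(S)
iter 1:
  S→B S: FOLLOW(B) ⊇ FIRST(S) = {b,c,d}; new: +{b,c,d}
  S→d A: FOLLOW(A) ⊇ FOLLOW(S) ⊇ {$}; new: +{$}
  FOLLOW[S]={$}  FOLLOW[A]={$}  FOLLOW[B]={b,c,d}
iter 2:
  A→B: FOLLOW(B) ⊇ FOLLOW(A) ⊇ {$}; new: +{$}
  FOLLOW[S]={$}  FOLLOW[A]={$}  FOLLOW[B]={$,b,c,d}
iter 3: done
  FOLLOW[S]={$}  FOLLOW[A]={$}  FOLLOW[B]={$,b,c,d}

FOLLOW(B) = ["$", "b", "c", "d"]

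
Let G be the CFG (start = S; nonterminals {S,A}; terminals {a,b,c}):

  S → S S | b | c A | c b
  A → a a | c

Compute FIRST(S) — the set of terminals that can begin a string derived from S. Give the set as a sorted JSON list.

FIRST sets, iterate to fixpoint:
round 1:
  A via A→a a: +{a}
  A via A→c: +{c}
  S via S→b: +{b}
  S via S→c A: +{c}
  S: {b,c}  A: {a,c}
round 2: (stable)
  S: {b,c}  A: {a,c}

FIRST(S) = ["b", "c"]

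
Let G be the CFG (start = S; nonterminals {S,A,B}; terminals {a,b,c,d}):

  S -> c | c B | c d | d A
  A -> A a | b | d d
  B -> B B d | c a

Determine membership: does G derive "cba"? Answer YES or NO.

CNF form of G:
  S -> T1 A | T2 B | T2 T1 | c
  A -> A T0 | T1 T1 | b
  B -> B X3 | T2 T0
  T0 -> a
  T1 -> d
  T2 -> c
  X3 -> B T1

CYK table (by increasing span):
  T[0,0] 'c' = {S,T2}  orig:{S}
  T[1,1] 'b' = {A}
  T[2,2] 'a' = {T0}  orig:{}
  T[0,1] 'cb' = ∅
  T[1,2] 'ba' = {A}
  T[0,2] 'cba' = ∅

S ∉ T[0,2] ⇒ NO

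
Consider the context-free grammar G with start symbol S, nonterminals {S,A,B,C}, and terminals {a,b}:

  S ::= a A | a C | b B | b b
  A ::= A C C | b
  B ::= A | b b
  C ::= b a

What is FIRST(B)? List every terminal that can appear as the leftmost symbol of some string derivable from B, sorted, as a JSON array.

FIRST iteration:
iter 1:
  A via A→b: +{b}
  B via B→A: +{b}
  C via C→b a: +{b}
  S via S→a A: +{a}
  S via S→b B: +{b}
  FIRST[S]={a,b}  FIRST[A]={b}  FIRST[B]={b}  FIRST[C]={b}
iter 2: — fixpoint
  FIRST[S]={a,b}  FIRST[A]={b}  FIRST[B]={b}  FIRST[C]={b}

FIRST(B) = ["b"]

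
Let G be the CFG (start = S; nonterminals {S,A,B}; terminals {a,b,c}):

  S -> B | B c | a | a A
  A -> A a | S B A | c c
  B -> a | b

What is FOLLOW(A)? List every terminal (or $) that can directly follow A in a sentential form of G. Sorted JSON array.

Compute FIRST by fixpoint:
round 1:
  A via A→c c: +{c}
  B via B→a: +{a}
  B via B→b: +{b}
  S via S→B: +{a,b}
  FIRST(S)={a,b}  FIRST(A)={c}  FIRST(B)={a,b}
round 2:
  A via A→S B A: +{a,b}
  FIRST(S)={a,b}  FIRST(A)={a,b,c}  FIRST(B)={a,b}
round 3: (stable)
  FIRST(S)={a,b}  FIRST(A)={a,b,c}  FIRST(B)={a,b}

FOLLOW iteration:
FOLLOW(S) := {$}
round 1:
  A→A a: FOLLOW(A) ⊇ FIRST(a) = {a}; new: +{a}
  A→S B A: FOLLOW(S) ⊇ FIRST(B) = {a,b}; new: +{a,b}
  A→S B A: FOLLOW(B) ⊇ FIRST(A) = {a,b,c}; new: +{a,b,c}
  S→B: FOLLOW(B) ⊇ FOLLOW(S) ⊇ {$,a,b}; new: +{$}
  S→a A: FOLLOW(A) ⊇ FOLLOW(S) ⊇ {$,a,b}; new: +{$,b}
  S: {$,a,b}  A: {$,a,b}  B: {$,a,b,c}
round 2: (stable)
  S: {$,a,b}  A: {$,a,b}  B: {$,a,b,c}

FOLLOW(A) = ["$", "a", "b"]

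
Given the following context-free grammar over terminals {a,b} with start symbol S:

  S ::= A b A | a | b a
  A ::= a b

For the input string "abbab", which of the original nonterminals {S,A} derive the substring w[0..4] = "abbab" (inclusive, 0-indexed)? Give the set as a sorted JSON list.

Convert to CNF:
  S -> A X2 | T1 T0 | a
  A -> T0 T1
  T0 -> a
  T1 -> b
  X2 -> T1 A

Fill CYK table bottom-up, restricted to cells inside w[0..4]:
  T[0,0] 'a' = {S,T0}  orig:{S}
  T[1,1] 'b' = {T1}  orig:{}
  T[2,2] 'b' = {T1}  orig:{}
  T[3,3] 'a' = {S,T0}  orig:{S}
  T[4,4] 'b' = {T1}  orig:{}
  T[0,1] 'ab' = {A}
  T[1,2] 'bb' = ∅
  T[2,3] 'ba' = {S}
  T[3,4] 'ab' = {A}
  T[0,2] 'abb' = ∅
  T[1,3] 'bba' = ∅
  T[2,4] 'bab' = {X2}  orig:{}
  T[0,3] 'abba' = ∅
  T[1,4] 'bbab' = ∅
  T[0,4] 'abbab' = {S}

Original NTs in T[0,4] deriving "abbab": ["S"]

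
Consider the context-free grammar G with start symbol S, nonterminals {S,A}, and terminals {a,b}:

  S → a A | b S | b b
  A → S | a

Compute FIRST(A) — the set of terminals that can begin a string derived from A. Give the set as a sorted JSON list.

FIRST iteration:
round 1:
  A via A→a: +{a}
  S via S→a A: +{a}
  S via S→b S: +{b}
  FIRST[S]={a,b}  FIRST[A]={a}
round 2:
  A via A→S: +{b}
  FIRST[S]={a,b}  FIRST[A]={a,b}
round 3: (no change)
  FIRST[S]={a,b}  FIRST[A]={a,b}

FIRST(A) = ["a", "b"]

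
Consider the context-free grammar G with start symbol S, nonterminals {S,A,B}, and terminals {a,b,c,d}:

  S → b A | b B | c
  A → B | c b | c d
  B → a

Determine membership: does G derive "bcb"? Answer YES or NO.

CNF form of G:
  S -> T1 A | T1 B | c
  A -> T0 T1 | T0 T2 | a
  B -> a
  T0 -> c
  T1 -> b
  T2 -> d

CYK table (by increasing span):
  T[0,0] 'b' = {T1}  orig:{}
  T[1,1] 'c' = {S,T0}  orig:{S}
  T[2,2] 'b' = {T1}  orig:{}
  T[0,1] 'bc' = ∅
  T[1,2] 'cb' = {A}
  T[0,2] 'bcb' = {S}

S ∈ T[0,2] ⇒ YES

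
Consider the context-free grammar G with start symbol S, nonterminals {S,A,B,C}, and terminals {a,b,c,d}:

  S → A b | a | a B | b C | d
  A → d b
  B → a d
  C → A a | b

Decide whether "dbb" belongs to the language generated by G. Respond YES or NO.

CNF form of G:
  S -> A T1 | T1 C | T2 B | a | d
  A -> T0 T1
  B -> T2 T0
  C -> A T2 | b
  T0 -> d
  T1 -> b
  T2 -> a

Fill CYK table bottom-up:
  [0..0]={S,T0}  "d"  orig:{S}
  [1..1]={C,T1}  "b"  orig:{C}
  [2..2]={C,T1}  "b"  orig:{C}
  [0..1]={A}  "db"
  [1..2]={S}  "bb"
  [0..2]={S}  "dbb"

S ∈ T[0,2] ⇒ YES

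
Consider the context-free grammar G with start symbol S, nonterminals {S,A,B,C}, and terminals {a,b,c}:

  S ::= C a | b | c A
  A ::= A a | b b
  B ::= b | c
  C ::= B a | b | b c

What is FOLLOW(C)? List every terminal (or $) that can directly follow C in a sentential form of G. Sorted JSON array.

FIRST sets, iterate to fixpoint:
iter 1:
  A via A→b b: +{b}
  B via B→b: +{b}
  B via B→c: +{c}
  C via C→B a: +{b,c}
  S via S→C a: +{b,c}
  FIRST[S]={b,c}  FIRST[A]={b}  FIRST[B]={b,c}  FIRST[C]={b,c}
iter 2: done
  FIRST[S]={b,c}  FIRST[A]={b}  FIRST[B]={b,c}  FIRST[C]={b,c}

FOLLOW iteration:
seed FOLLOW(S) with $
iter 1:
  A→A a: FOLLOW(A) ⊇ FIRST(a) = {a}; new: +{a}
  C→B a: FOLLOW(B) ⊇ FIRST(a) = {a}; new: +{a}
  S→C a: FOLLOW(C) ⊇ FIRST(a) = {a}; new: +{a}
  S→c A: FOLLOW(A) ⊇ FOLLOW(S) ⊇ {$}; new: +{$}
  S: {$}  A: {$,a}  B: {a}  C: {a}
iter 2: (stable)
  S: {$}  A: {$,a}  B: {a}  C: {a}

FOLLOW(C) = ["a"]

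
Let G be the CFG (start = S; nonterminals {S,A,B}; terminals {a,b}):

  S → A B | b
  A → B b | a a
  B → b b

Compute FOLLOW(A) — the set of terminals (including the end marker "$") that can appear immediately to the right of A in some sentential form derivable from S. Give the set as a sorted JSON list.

FIRST iteration:
round 1:
  A via A→a a: +{a}
  B via B→b b: +{b}
  S via S→A B: +{a}
  S via S→b: +{b}
  FIRST[S]={a,b}  FIRST[A]={a}  FIRST[B]={b}
round 2:
  A via A→B b: +{b}
  FIRST[S]={a,b}  FIRST[A]={a,b}  FIRST[B]={b}
round 3: — fixpoint
  FIRST[S]={a,b}  FIRST[A]={a,b}  FIRST[B]={b}

FOLLOW sets:
initialize: $ ∈ FOLLOW(S)
[1]
  A→B b: FOLLOW(B) ⊇ FIRST(b) = {b}; new: +{b}
  S→A B: FOLLOW(A) ⊇ FIRST(B) = {b}; new: +{b}
  S→A B: FOLLOW(B) ⊇ FOLLOW(S) ⊇ {$}; new: +{$}
  S: {$}  A: {b}  B: {$,b}
[2] (stable)
  S: {$}  A: {b}  B: {$,b}

FOLLOW(A) = ["b"]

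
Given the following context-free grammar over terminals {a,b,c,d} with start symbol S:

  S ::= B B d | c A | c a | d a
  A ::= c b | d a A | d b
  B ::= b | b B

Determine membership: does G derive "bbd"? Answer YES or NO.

Convert to CNF:
  S -> B X5 | T0 A | T0 T3 | T2 T3
  A -> T0 T1 | T2 T1 | T2 X4
  B -> T1 B | b
  T0 -> c
  T1 -> b
  T2 -> d
  T3 -> a
  X4 -> T3 A
  X5 -> B T2

Fill CYK table bottom-up:
  [0..0]={B,T1}  "b"  orig:{B}
  [1..1]={B,T1}  "b"  orig:{B}
  [2..2]={T2}  "d"  orig:{}
  [0..1]={B}  "bb"
  [1..2]={X5}  "bd"  orig:{}
  [0..2]={S,X5}  "bbd"  orig:{S}

S ∈ T[0,2] ⇒ YES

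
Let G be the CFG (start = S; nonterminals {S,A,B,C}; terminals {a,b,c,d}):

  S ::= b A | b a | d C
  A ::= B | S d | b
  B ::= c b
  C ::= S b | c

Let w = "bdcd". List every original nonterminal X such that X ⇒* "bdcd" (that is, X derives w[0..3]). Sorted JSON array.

Convert to CNF:
  S -> T0 C | T2 A | T2 T3
  A -> S T0 | T1 T2 | b
  B -> T1 T2
  C -> S T2 | c
  T0 -> d
  T1 -> c
  T2 -> b
  T3 -> a

Fill CYK table bottom-up (cells [i..j] with 0 ≤ i ≤ j ≤ 3 only):
  [0..0]={A,T2}  "b"  orig:{A}
  [1..1]={T0}  "d"  orig:{}
  [2..2]={C,T1}  "c"  orig:{C}
  [3..3]={T0}  "d"  orig:{}
  [0..1]=∅  "bd"
  [1..2]={S}  "dc"
  [2..3]=∅  "cd"
  [0..2]=∅  "bdc"
  [1..3]={A}  "dcd"
  [0..3]={S}  "bdcd"

Original NTs in T[0,3] deriving "bdcd": ["S"]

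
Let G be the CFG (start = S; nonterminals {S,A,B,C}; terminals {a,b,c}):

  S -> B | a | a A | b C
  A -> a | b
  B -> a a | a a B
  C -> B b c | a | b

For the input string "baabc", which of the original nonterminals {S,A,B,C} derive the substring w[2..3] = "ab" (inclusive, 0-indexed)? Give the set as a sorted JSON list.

CNF form of G:
  S -> T0 A | T0 T0 | T0 X5 | T1 C | a
  A -> a | b
  B -> T0 T0 | T0 X3
  C -> B X4 | a | b
  T0 -> a
  T1 -> b
  T2 -> c
  X3 -> T0 B
  X4 -> T1 T2
  X5 -> T0 B

CYK table (by increasing span), restricted to cells inside w[2..3]:
  [2..2]={A,C,S,T0}  "a"  orig:{A,C,S}
  [3..3]={A,C,T1}  "b"  orig:{A,C}
  [2..3]={S}  "ab"

Original NTs in T[2,3] deriving "ab": ["S"]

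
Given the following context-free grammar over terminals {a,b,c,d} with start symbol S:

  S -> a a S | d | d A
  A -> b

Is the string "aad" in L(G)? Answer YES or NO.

Convert to CNF:
  S -> T0 X2 | T1 A | d
  A -> b
  T0 -> a
  T1 -> d
  X2 -> T0 S

CYK table (by increasing span):
  T[0,0] 'a' = {T0}  orig:{}
  T[1,1] 'a' = {T0}  orig:{}
  T[2,2] 'd' = {S,T1}  orig:{S}
  T[0,1] 'aa' = ∅
  T[1,2] 'ad' = {X2}  orig:{}
  T[0,2] 'aad' = {S}

S ∈ T[0,2] ⇒ YES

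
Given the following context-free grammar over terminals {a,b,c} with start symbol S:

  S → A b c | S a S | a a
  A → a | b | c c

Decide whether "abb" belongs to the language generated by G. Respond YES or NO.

Convert to CNF:
  S -> A X3 | S X4 | T2 T2
  A -> T0 T0 | a | b
  T0 -> c
  T1 -> b
  T2 -> a
  X3 -> T1 T0
  X4 -> T2 S

CYK fill:
  T[0,0] 'a' = {A,T2}  orig:{A}
  T[1,1] 'b' = {A,T1}  orig:{A}
  T[2,2] 'b' = {A,T1}  orig:{A}
  T[0,1] 'ab' = ∅
  T[1,2] 'bb' = ∅
  T[0,2] 'abb' = ∅

S ∉ T[0,2] ⇒ NO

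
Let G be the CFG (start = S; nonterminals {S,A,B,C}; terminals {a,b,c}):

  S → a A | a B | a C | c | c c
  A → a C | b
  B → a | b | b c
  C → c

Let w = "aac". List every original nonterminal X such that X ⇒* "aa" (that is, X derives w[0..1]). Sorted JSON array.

Convert to CNF:
  S -> T0 A | T0 B | T0 C | T2 T2 | c
  A -> T0 C | b
  B -> T1 T2 | a | b
  C -> c
  T0 -> a
  T1 -> b
  T2 -> c

Fill CYK table bottom-up, restricted to cells inside w[0..1]:
  cell(0,0) a: {B,T0}  orig:{B}
  cell(1,1) a: {B,T0}  orig:{B}
  cell(0,1) aa: {S}

Original NTs in T[0,1] deriving "aa": ["S"]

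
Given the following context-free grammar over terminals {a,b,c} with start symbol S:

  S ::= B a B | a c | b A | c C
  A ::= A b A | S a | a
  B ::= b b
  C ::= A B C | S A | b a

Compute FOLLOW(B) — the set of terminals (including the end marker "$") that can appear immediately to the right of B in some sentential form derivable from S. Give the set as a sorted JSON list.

FIRST sets, iterate to fixpoint:
round 1:
  A via A→a: +{a}
  B via B→b b: +{b}
  C via C→A B C: +{a}
  C via C→b a: +{b}
  S via S→B a B: +{b}
  S via S→a c: +{a}
  S via S→c C: +{c}
  FIRST[S]={a,b,c}  FIRST[A]={a}  FIRST[B]={b}  FIRST[C]={a,b}
round 2:
  A via A→S a: +{b,c}
  C via C→A B C: +{c}
  FIRST[S]={a,b,c}  FIRST[A]={a,b,c}  FIRST[B]={b}  FIRST[C]={a,b,c}
round 3: done
  FIRST[S]={a,b,c}  FIRST[A]={a,b,c}  FIRST[B]={b}  FIRST[C]={a,b,c}

FOLLOW sets:
FOLLOW(S) := {$}
[1]
  A→A b A: FOLLOW(A) ⊇ FIRST(b) = {b}; new: +{b}
  A→S a: FOLLOW(S) ⊇ FIRST(a) = {a}; new: +{a}
  C→A B C: FOLLOW(B) ⊇ FIRST(C) = {a,b,c}; new: +{a,b,c}
  C→S A: FOLLOW(S) ⊇ FIRST(A) = {a,b,c}; new: +{b,c}
  S→B a B: FOLLOW(B) ⊇ FOLLOW(S) ⊇ {$,a,b,c}; new: +{$}
  S→b A: FOLLOW(A) ⊇ FOLLOW(S) ⊇ {$,a,b,c}; new: +{$,a,c}
  S→c C: FOLLOW(C) ⊇ FOLLOW(S) ⊇ {$,a,b,c}; new: +{$,a,b,c}
  FOLLOW[S]={$,a,b,c}  FOLLOW[A]={$,a,b,c}  FOLLOW[B]={$,a,b,c}  FOLLOW[C]={$,a,b,c}
[2] (no change)
  FOLLOW[S]={$,a,b,c}  FOLLOW[A]={$,a,b,c}  FOLLOW[B]={$,a,b,c}  FOLLOW[C]={$,a,b,c}

FOLLOW(B) = ["$", "a", "b", "c"]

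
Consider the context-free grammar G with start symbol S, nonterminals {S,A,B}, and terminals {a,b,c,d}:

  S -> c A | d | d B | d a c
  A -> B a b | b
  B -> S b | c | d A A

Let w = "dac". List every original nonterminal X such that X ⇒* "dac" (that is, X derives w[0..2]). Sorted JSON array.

CNF form of G:
  S -> T2 B | T2 X6 | T3 A | d
  A -> B X4 | b
  B -> S T1 | T2 X5 | c
  T0 -> a
  T1 -> b
  T2 -> d
  T3 -> c
  X4 -> T0 T1
  X5 -> A A
  X6 -> T0 T3

CYK table (by increasing span) (cells [i..j] with 0 ≤ i ≤ j ≤ 2 only):
  T[0,0] 'd' = {S,T2}  orig:{S}
  T[1,1] 'a' = {T0}  orig:{}
  T[2,2] 'c' = {B,T3}  orig:{B}
  T[0,1] 'da' = ∅
  T[1,2] 'ac' = {X6}  orig:{}
  T[0,2] 'dac' = {S}

Original NTs in T[0,2] deriving "dac": ["S"]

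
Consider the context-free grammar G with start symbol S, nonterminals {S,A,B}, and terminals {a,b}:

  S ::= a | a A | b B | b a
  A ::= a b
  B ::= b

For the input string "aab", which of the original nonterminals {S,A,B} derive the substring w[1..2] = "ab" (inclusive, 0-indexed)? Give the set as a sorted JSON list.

Convert to CNF:
  S -> T0 A | T1 B | T1 T0 | a
  A -> T0 T1
  B -> b
  T0 -> a
  T1 -> b

Fill CYK table bottom-up — only the sub-triangle for w[1..2]:
  cell(1,1) a: {S,T0}  orig:{S}
  cell(2,2) b: {B,T1}  orig:{B}
  cell(1,2) ab: {A}

Original NTs in T[1,2] deriving "ab": ["A"]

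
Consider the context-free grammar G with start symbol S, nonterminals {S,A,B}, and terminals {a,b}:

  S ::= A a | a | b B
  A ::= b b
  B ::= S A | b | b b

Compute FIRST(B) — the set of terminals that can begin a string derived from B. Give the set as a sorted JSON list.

FIRST iteration:
pass 1:
  A via A→b b: +{b}
  B via B→b: +{b}
  S via S→A a: +{b}
  S via S→a: +{a}
  FIRST(S)={a,b}  FIRST(A)={b}  FIRST(B)={b}
pass 2:
  B via B→S A: +{a}
  FIRST(S)={a,b}  FIRST(A)={b}  FIRST(B)={a,b}
pass 3: — fixpoint
  FIRST(S)={a,b}  FIRST(A)={b}  FIRST(B)={a,b}

FIRST(B) = ["a", "b"]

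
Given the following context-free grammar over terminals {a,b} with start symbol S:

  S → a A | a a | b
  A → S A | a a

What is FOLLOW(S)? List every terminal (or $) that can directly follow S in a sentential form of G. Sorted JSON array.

Compute FIRST by fixpoint:
pass 1:
  A via A→a a: +{a}
  S via S→a A: +{a}
  S via S→b: +{b}
  S: {a,b}  A: {a}
pass 2:
  A via A→S A: +{b}
  S: {a,b}  A: {a,b}
pass 3: (stable)
  S: {a,b}  A: {a,b}

FOLLOW iteration:
FOLLOW(S) := {$}
[1]
  A→S A: FOLLOW(S) ⊇ FIRST(A) = {a,b}; new: +{a,b}
  S→a A: FOLLOW(A) ⊇ FOLLOW(S) ⊇ {$,a,b}; new: +{$,a,b}
  S: {$,a,b}  A: {$,a,b}
[2] — fixpoint
  S: {$,a,b}  A: {$,a,b}

FOLLOW(S) = ["$", "a", "b"]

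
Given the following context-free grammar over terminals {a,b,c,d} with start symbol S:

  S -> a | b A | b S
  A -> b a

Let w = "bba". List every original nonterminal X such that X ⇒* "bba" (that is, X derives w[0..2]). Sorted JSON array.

CNF form of G:
  S -> T0 A | T0 S | a
  A -> T0 T1
  T0 -> b
  T1 -> a

Fill CYK table bottom-up, restricted to cells inside w[0..2]:
  [0..0]={T0}  "b"  orig:{}
  [1..1]={T0}  "b"  orig:{}
  [2..2]={S,T1}  "a"  orig:{S}
  [0..1]=∅  "bb"
  [1..2]={A,S}  "ba"
  [0..2]={S}  "bba"

Original NTs in T[0,2] deriving "bba": ["S"]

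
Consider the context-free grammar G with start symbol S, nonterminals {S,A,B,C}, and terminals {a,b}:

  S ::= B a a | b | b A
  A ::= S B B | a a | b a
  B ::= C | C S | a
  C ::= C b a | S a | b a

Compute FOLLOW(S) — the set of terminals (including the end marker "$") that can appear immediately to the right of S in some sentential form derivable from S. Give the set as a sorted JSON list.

FIRST iteration:
round 1:
  A via A→a a: +{a}
  A via A→b a: +{b}
  B via B→a: +{a}
  C via C→b a: +{b}
  S via S→B a a: +{a}
  S via S→b: +{b}
  S: {a,b}  A: {a,b}  B: {a}  C: {b}
round 2:
  B via B→C: +{b}
  C via C→S a: +{a}
  S: {a,b}  A: {a,b}  B: {a,b}  C: {a,b}
round 3: (stable)
  S: {a,b}  A: {a,b}  B: {a,b}  C: {a,b}

FOLLOW iteration:
initialize: $ ∈ FOLLOW(S)
[1]
  A→S B B: FOLLOW(S) ⊇ FIRST(B) = {a,b}; new: +{a,b}
  A→S B B: FOLLOW(B) ⊇ FIRST(B) = {a,b}; new: +{a,b}
  B→C: FOLLOW(C) ⊇ FOLLOW(B) ⊇ {a,b}; new: +{a,b}
  S→b A: FOLLOW(A) ⊇ FOLLOW(S) ⊇ {$,a,b}; new: +{$,a,b}
  S: {$,a,b}  A: {$,a,b}  B: {a,b}  C: {a,b}
[2]
  A→S B B: FOLLOW(B) ⊇ FOLLOW(A) ⊇ {$,a,b}; new: +{$}
  B→C: FOLLOW(C) ⊇ FOLLOW(B) ⊇ {$,a,b}; new: +{$}
  S: {$,a,b}  A: {$,a,b}  B: {$,a,b}  C: {$,a,b}
[3] (no change)
  S: {$,a,b}  A: {$,a,b}  B: {$,a,b}  C: {$,a,b}

FOLLOW(S) = ["$", "a", "b"]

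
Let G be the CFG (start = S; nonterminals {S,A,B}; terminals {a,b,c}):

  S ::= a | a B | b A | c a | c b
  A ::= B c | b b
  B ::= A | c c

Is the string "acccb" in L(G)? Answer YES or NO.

Convert to CNF:
  S -> T0 T1 | T0 T2 | T1 A | T2 B | a
  A -> B T0 | T1 T1
  B -> B T0 | T0 T0 | T1 T1
  T0 -> c
  T1 -> b
  T2 -> a

CYK fill:
  cell(0,0) a: {S,T2}  orig:{S}
  cell(1,1) c: {T0}  orig:{}
  cell(2,2) c: {T0}  orig:{}
  cell(3,3) c: {T0}  orig:{}
  cell(4,4) b: {T1}  orig:{}
  cell(0,1) ac: ∅
  cell(1,2) cc: {B}
  cell(2,3) cc: {B}
  cell(3,4) cb: {S}
  cell(0,2) acc: {S}
  cell(1,3) ccc: {A,B}
  cell(2,4) ccb: ∅
  cell(0,3) accc: {S}
  cell(1,4) cccb: ∅
  cell(0,4) acccb: ∅

S ∉ T[0,4] ⇒ NO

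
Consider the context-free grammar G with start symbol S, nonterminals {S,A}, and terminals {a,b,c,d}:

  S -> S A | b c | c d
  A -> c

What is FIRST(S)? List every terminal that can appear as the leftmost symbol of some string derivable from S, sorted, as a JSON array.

Compute FIRST by fixpoint:
round 1:
  A via A→c: +{c}
  S via S→b c: +{b}
  S via S→c d: +{c}
  FIRST[S]={b,c}  FIRST[A]={c}
round 2: (no change)
  FIRST[S]={b,c}  FIRST[A]={c}

FIRST(S) = ["b", "c"]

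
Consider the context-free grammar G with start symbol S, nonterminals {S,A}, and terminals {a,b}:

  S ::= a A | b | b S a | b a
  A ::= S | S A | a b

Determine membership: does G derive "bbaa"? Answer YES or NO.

CNF form of G:
  S -> T0 A | T1 T0 | T1 X3 | b
  A -> S A | T0 A | T0 T1 | T1 T0 | T1 X2 | b
  T0 -> a
  T1 -> b
  X2 -> S T0
  X3 -> S T0

CYK table (by increasing span):
  [0..0]={A,S,T1}  "b"  orig:{A,S}
  [1..1]={A,S,T1}  "b"  orig:{A,S}
  [2..2]={T0}  "a"  orig:{}
  [3..3]={T0}  "a"  orig:{}
  [0..1]={A}  "bb"
  [1..2]={A,S,X2,X3}  "ba"  orig:{A,S}
  [2..3]=∅  "aa"
  [0..2]={A,S}  "bba"
  [1..3]={X2,X3}  "baa"  orig:{}
  [0..3]={A,S,X2,X3}  "bbaa"  orig:{A,S}

S ∈ T[0,3] ⇒ YES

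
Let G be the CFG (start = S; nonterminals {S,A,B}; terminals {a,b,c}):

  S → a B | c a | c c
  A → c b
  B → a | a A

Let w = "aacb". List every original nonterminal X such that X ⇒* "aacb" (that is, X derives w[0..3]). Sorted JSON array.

CNF form of G:
  S -> T0 T0 | T0 T2 | T2 B
  A -> T0 T1
  B -> T2 A | a
  T0 -> c
  T1 -> b
  T2 -> a

CYK fill, restricted to cells inside w[0..3]:
  [0..0]={B,T2}  "a"  orig:{B}
  [1..1]={B,T2}  "a"  orig:{B}
  [2..2]={T0}  "c"  orig:{}
  [3..3]={T1}  "b"  orig:{}
  [0..1]={S}  "aa"
  [1..2]=∅  "ac"
  [2..3]={A}  "cb"
  [0..2]=∅  "aac"
  [1..3]={B}  "acb"
  [0..3]={S}  "aacb"

Original NTs in T[0,3] deriving "aacb": ["S"]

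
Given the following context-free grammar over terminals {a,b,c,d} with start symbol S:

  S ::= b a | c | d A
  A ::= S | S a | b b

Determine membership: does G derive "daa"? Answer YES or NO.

CNF form of G:
  S -> T1 T0 | T2 A | c
  A -> S T0 | T1 T0 | T1 T1 | T2 A | c
  T0 -> a
  T1 -> b
  T2 -> d

CYK table (by increasing span):
  T[0,0] 'd' = {T2}  orig:{}
  T[1,1] 'a' = {T0}  orig:{}
  T[2,2] 'a' = {T0}  orig:{}
  T[0,1] 'da' = ∅
  T[1,2] 'aa' = ∅
  T[0,2] 'daa' = ∅

S ∉ T[0,2] ⇒ NO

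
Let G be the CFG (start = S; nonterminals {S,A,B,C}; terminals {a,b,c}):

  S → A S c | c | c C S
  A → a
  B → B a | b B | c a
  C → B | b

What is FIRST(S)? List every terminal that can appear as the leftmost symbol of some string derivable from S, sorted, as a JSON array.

FIRST iteration:
round 1:
  A via A→a: +{a}
  B via B→b B: +{b}
  B via B→c a: +{c}
  C via C→B: +{b,c}
  S via S→A S c: +{a}
  S via S→c: +{c}
  FIRST(S)={a,c}  FIRST(A)={a}  FIRST(B)={b,c}  FIRST(C)={b,c}
round 2: — fixpoint
  FIRST(S)={a,c}  FIRST(A)={a}  FIRST(B)={b,c}  FIRST(C)={b,c}

FIRST(S) = ["a", "c"]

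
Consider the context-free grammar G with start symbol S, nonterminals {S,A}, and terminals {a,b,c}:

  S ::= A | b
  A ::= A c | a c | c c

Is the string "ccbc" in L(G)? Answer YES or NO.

Convert to CNF:
  S -> A T0 | T0 T0 | T1 T0 | b
  A -> A T0 | T0 T0 | T1 T0
  T0 -> c
  T1 -> a

CYK fill:
  cell(0,0) c: {T0}  orig:{}
  cell(1,1) c: {T0}  orig:{}
  cell(2,2) b: {S}
  cell(3,3) c: {T0}  orig:{}
  cell(0,1) cc: {A,S}
  cell(1,2) cb: ∅
  cell(2,3) bc: ∅
  cell(0,2) ccb: ∅
  cell(1,3) cbc: ∅
  cell(0,3) ccbc: ∅

S ∉ T[0,3] ⇒ NO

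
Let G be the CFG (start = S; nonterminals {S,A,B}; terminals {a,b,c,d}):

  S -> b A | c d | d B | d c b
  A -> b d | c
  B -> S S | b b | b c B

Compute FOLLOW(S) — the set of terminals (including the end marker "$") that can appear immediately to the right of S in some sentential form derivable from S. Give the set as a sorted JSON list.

FIRST iteration:
[1]
  A via A→b d: +{b}
  A via A→c: +{c}
  B via B→b b: +{b}
  S via S→b A: +{b}
  S via S→c d: +{c}
  S via S→d B: +{d}
  S: {b,c,d}  A: {b,c}  B: {b}
[2]
  B via B→S S: +{c,d}
  S: {b,c,d}  A: {b,c}  B: {b,c,d}
[3] (no change)
  S: {b,c,d}  A: {b,c}  B: {b,c,d}

FOLLOW iteration:
initialize: $ ∈ FOLLOW(S)
[1]
  B→S S: FOLLOW(S) ⊇ FIRST(S) = {b,c,d}; new: +{b,c,d}
  S→b A: FOLLOW(A) ⊇ FOLLOW(S) ⊇ {$,b,c,d}; new: +{$,b,c,d}
  S→d B: FOLLOW(B) ⊇ FOLLOW(S) ⊇ {$,b,c,d}; new: +{$,b,c,d}
  S: {$,b,c,d}  A: {$,b,c,d}  B: {$,b,c,d}
[2] — fixpoint
  S: {$,b,c,d}  A: {$,b,c,d}  B: {$,b,c,d}

FOLLOW(S) = ["$", "b", "c", "d"]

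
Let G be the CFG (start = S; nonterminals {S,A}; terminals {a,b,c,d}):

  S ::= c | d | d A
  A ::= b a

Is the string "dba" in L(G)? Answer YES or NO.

CNF form of G:
  S -> T2 A | c | d
  A -> T0 T1
  T0 -> b
  T1 -> a
  T2 -> d

Fill CYK table bottom-up:
  [0..0]={S,T2}  "d"  orig:{S}
  [1..1]={T0}  "b"  orig:{}
  [2..2]={T1}  "a"  orig:{}
  [0..1]=∅  "db"
  [1..2]={A}  "ba"
  [0..2]={S}  "dba"

S ∈ T[0,2] ⇒ YES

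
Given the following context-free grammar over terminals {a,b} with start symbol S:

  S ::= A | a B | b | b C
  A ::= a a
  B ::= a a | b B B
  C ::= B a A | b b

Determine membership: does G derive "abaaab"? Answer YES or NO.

CNF form of G:
  S -> T0 B | T0 T0 | T1 C | b
  A -> T0 T0
  B -> T0 T0 | T1 X2
  C -> B X3 | T1 T1
  T0 -> a
  T1 -> b
  X2 -> B B
  X3 -> T0 A

CYK table (by increasing span):
  T[0,0] 'a' = {T0}  orig:{}
  T[1,1] 'b' = {S,T1}  orig:{S}
  T[2,2] 'a' = {T0}  orig:{}
  T[3,3] 'a' = {T0}  orig:{}
  T[4,4] 'a' = {T0}  orig:{}
  T[5,5] 'b' = {S,T1}  orig:{S}
  T[0,1] 'ab' = ∅
  T[1,2] 'ba' = ∅
  T[2,3] 'aa' = {A,B,S}
  T[3,4] 'aa' = {A,B,S}
  T[4,5] 'ab' = ∅
  T[0,2] 'aba' = ∅
  T[1,3] 'baa' = ∅
  T[2,4] 'aaa' = {S,X3}  orig:{S}
  T[3,5] 'aab' = ∅
  T[0,3] 'abaa' = ∅
  T[1,4] 'baaa' = ∅
  T[2,5] 'aaab' = ∅
  T[0,4] 'abaaa' = ∅
  T[1,5] 'baaab' = ∅
  T[0,5] 'abaaab' = ∅

S ∉ T[0,5] ⇒ NO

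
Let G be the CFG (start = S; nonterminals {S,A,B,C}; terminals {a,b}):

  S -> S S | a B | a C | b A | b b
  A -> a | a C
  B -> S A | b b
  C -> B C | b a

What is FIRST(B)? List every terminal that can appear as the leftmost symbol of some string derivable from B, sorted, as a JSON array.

Compute FIRST by fixpoint:
pass 1:
  A via A→a: +{a}
  B via B→b b: +{b}
  C via C→B C: +{b}
  S via S→a B: +{a}
  S via S→b A: +{b}
  FIRST(S)={a,b}  FIRST(A)={a}  FIRST(B)={b}  FIRST(C)={b}
pass 2:
  B via B→S A: +{a}
  C via C→B C: +{a}
  FIRST(S)={a,b}  FIRST(A)={a}  FIRST(B)={a,b}  FIRST(C)={a,b}
pass 3: — fixpoint
  FIRST(S)={a,b}  FIRST(A)={a}  FIRST(B)={a,b}  FIRST(C)={a,b}

FIRST(B) = ["a", "b"]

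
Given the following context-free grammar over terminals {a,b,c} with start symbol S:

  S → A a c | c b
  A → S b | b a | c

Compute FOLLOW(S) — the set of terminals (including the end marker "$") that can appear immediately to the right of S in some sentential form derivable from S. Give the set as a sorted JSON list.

FIRST iteration:
iter 1:
  A via A→b a: +{b}
  A via A→c: +{c}
  S via S→A a c: +{b,c}
  FIRST(S)={b,c}  FIRST(A)={b,c}
iter 2: done
  FIRST(S)={b,c}  FIRST(A)={b,c}

FOLLOW iteration:
FOLLOW(S) := {$}
round 1:
  A→S b: FOLLOW(S) ⊇ FIRST(b) = {b}; new: +{b}
  S→A a c: FOLLOW(A) ⊇ FIRST(a) = {a}; new: +{a}
  FOLLOW(S)={$,b}  FOLLOW(A)={a}
round 2: (no change)
  FOLLOW(S)={$,b}  FOLLOW(A)={a}

FOLLOW(S) = ["$", "b"]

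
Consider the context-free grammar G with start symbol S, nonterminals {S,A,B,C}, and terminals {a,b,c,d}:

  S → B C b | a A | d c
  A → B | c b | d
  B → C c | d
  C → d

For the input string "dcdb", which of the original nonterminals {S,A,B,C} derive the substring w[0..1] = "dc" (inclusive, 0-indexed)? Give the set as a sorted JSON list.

CNF form of G:
  S -> B X4 | T2 A | T3 T0
  A -> C T0 | T0 T1 | d
  B -> C T0 | d
  C -> d
  T0 -> c
  T1 -> b
  T2 -> a
  T3 -> d
  X4 -> C T1

CYK fill, restricted to cells inside w[0..1]:
  cell(0,0) d: {A,B,C,T3}  orig:{A,B,C}
  cell(1,1) c: {T0}  orig:{}
  cell(0,1) dc: {A,B,S}

Original NTs in T[0,1] deriving "dc": ["A", "B", "S"]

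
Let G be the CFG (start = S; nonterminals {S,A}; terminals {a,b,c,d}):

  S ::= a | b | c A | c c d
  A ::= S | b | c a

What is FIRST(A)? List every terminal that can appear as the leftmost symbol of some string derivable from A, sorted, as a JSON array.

Compute FIRST by fixpoint:
round 1:
  A via A→b: +{b}
  A via A→c a: +{c}
  S via S→a: +{a}
  S via S→b: +{b}
  S via S→c A: +{c}
  FIRST[S]={a,b,c}  FIRST[A]={b,c}
round 2:
  A via A→S: +{a}
  FIRST[S]={a,b,c}  FIRST[A]={a,b,c}
round 3: — fixpoint
  FIRST[S]={a,b,c}  FIRST[A]={a,b,c}

FIRST(A) = ["a", "b", "c"]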